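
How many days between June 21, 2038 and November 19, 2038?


From June 21, 2038 to November 19, 2038
Rest of June 2038: 30 - 21 = 9
Full months: July 31, August 31, September 30, October 31
Days into November 2038: 19
Total = 9 + 31 + 31 + 30 + 31 + 19 = 151 days

151 days


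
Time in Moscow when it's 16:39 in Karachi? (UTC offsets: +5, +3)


Time difference = UTC+3 - UTC+5 = -2 hours
New hour = (16 -2) mod 24
= 14 mod 24 = 14
Minutes unchanged → 14:39

14:39


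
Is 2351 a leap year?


No

Rules: divisible by 4 AND (not by 100 OR by 400)
2351 ÷ 4 = 587 remainder 3 → not divisible by 4
Not divisible by 4 → not a leap year


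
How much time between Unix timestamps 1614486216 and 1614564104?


Difference = 1614564104 - 1614486216 = 77888 seconds
In hours: 77888 / 3600 ≈ 21.6
In days: 77888 / 86400 ≈ 0.90

77888 seconds (21.6 hours / 0.90 days)


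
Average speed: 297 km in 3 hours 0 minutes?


99.0 km/h

Distance: 297 km
Time: 3 hours
Speed = 297 / 3 = 99.0 km/h


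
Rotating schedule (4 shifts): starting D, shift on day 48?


Shifts: A, B, C, D
Start: D (index 3)
Day 48: (3 + 48 - 1) mod 4
= 50 mod 4
= 2
Index 2 → shift C

Shift C


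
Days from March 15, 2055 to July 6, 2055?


113 days

From March 15, 2055 to July 6, 2055
Rest of March 2055: 31 - 15 = 16
Full months: April 30, May 31, June 30
Days into July 2055: 6
Total = 16 + 30 + 31 + 30 + 6 = 113 days


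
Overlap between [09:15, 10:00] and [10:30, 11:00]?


0 minutes

Meeting A: 555-600 (in minutes from midnight)
Meeting B: 630-660
Overlap start = max(555, 630) = 630
Overlap end = min(600, 660) = 600
Overlap = max(0, 600 - 630) = 0 min


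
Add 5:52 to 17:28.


23:20

Start: 1048 minutes from midnight
Add: 352 minutes
Total: 1400 minutes
Hours: 1400 ÷ 60 = 23 remainder 20


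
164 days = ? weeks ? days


23 weeks 3 days

Weeks: 164 ÷ 7 = 23 remainder 3


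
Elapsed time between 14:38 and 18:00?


3h 22m

End time in minutes: 18×60 + 0 = 1080
Start time in minutes: 14×60 + 38 = 878
Difference = 1080 - 878 = 202 minutes
= 3 hours 22 minutes


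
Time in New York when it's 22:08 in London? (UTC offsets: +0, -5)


17:08

Time difference = UTC-5 - UTC+0 = -5 hours
New hour = (22 -5) mod 24
= 17 mod 24 = 17
Minutes unchanged → 17:08


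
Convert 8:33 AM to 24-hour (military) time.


08:33

Input: 8:33 AM
AM hour stays: 8


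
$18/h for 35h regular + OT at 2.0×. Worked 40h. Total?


Regular: 35h × $18 = $630.00
Overtime: 40 - 35 = 5h
OT pay: 5h × $18 × 2.0 = $180.00
Total = $630.00 + $180.00 = $810.00

$810.00


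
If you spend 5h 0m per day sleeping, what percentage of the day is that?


Time: 300 minutes
Day: 1440 minutes
Percentage = (300/1440) × 100 ≈ 20.8%

20.8%


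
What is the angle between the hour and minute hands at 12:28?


Hour hand (12 ≡ 0 on the dial): 0×30 + 28×0.5 = 14.0°
Minute hand = 28×6 = 168°
Difference = |14.0 - 168| = 154.0°

154.0°


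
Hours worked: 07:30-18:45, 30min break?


10h 45m (645 minutes)

Total time = (18×60+45) - (7×60+30)
= 1125 - 450 = 675 min
Minus break: 675 - 30 = 645 min
= 10h 45m


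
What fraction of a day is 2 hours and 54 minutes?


0.1208 (12.08%)

Total minutes: 2×60 + 54 = 174
Day = 24×60 = 1440 minutes
Fraction = 174/1440 ≈ 0.1208
As a percentage: 174/1440 × 100 ≈ 12.08%


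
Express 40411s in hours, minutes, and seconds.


Hours: 40411 ÷ 3600 = 11 remainder 811
Minutes: 811 ÷ 60 = 13 remainder 31
Seconds: 31

11h 13m 31s


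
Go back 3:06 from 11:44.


Start: 704 minutes from midnight
Subtract: 186 minutes
Remaining: 704 - 186 = 518
Hours: 8, Minutes: 38

08:38


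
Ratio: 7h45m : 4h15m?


Duration 1: 465 minutes
Duration 2: 255 minutes
Ratio = 465:255
GCD = 15
Simplified = 31:17
As a decimal: 31/17 ≈ 1.82

31:17 (1.82)


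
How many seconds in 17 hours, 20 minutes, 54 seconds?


62454 seconds

Hours: 17 × 3600 = 61200
Minutes: 20 × 60 = 1200
Seconds: 54
Total = 61200 + 1200 + 54 = 62454


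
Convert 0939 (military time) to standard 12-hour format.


Hour: 9
9 < 12 → AM

9:39 AM


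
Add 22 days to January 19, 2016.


February 10, 2016

Start: January 19, 2016
Add 22 days
January 19 → February 1: 31 - 19 + 1 = 13 days (22 - 13 = 9 left)
February 1 + 9 = February 10, 2016


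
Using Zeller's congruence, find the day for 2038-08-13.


Zeller's congruence:
q=13, m=8, k=38, j=20
h = (13 + ⌊13×9/5⌋ + 38 + ⌊38/4⌋ + ⌊20/4⌋ - 2×20) mod 7
= (13 + 23 + 38 + 9 + 5 - 40) mod 7
= 48 mod 7 = 6
h=6 → Friday

Friday


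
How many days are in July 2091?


31 days

Month: July (month 7)
July has 31 days


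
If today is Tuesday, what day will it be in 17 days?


Friday

Start: Tuesday (index 1)
(1 + 17) mod 7
= 18 mod 7
= 4
Index 4 → Friday


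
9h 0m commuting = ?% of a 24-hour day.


37.5%

Time: 540 minutes
Day: 1440 minutes
Percentage = (540/1440) × 100 = 37.5%


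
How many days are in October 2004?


Month: October (month 10)
October has 31 days

31 days


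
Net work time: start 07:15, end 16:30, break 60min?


8h 15m (495 minutes)

Total time = (16×60+30) - (7×60+15)
= 990 - 435 = 555 min
Minus break: 555 - 60 = 495 min
= 8h 15m


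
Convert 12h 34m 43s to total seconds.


45283 seconds

Hours: 12 × 3600 = 43200
Minutes: 34 × 60 = 2040
Seconds: 43
Total = 43200 + 2040 + 43 = 45283


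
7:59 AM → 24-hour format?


07:59

Input: 7:59 AM
AM hour stays: 7


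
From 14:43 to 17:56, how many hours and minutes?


3h 13m

End time in minutes: 17×60 + 56 = 1076
Start time in minutes: 14×60 + 43 = 883
Difference = 1076 - 883 = 193 minutes
= 3 hours 13 minutes


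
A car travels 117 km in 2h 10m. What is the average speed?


54.0 km/h

Distance: 117 km
Time: 2h 10m = 130 min = 130/60 = 13/6 hours
Speed = 117 ÷ (13/6) = 117 × 6 / 13 = 702/13 = 54.0 km/h


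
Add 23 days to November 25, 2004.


Start: November 25, 2004
Add 23 days
November 25 → December 1: 30 - 25 + 1 = 6 days (23 - 6 = 17 left)
December 1 + 17 = December 18, 2004

December 18, 2004


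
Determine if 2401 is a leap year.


No

Rules: divisible by 4 AND (not by 100 OR by 400)
2401 ÷ 4 = 600 remainder 1 → not divisible by 4
Not divisible by 4 → not a leap year


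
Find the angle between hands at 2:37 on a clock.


143.5°

Hour hand = 2×30 + 37×0.5 = 78.5°
Minute hand = 37×6 = 222°
Difference = |78.5 - 222| = 143.5°


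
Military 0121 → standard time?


Hour: 1
1 < 12 → AM

1:21 AM


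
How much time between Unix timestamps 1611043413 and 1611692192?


Difference = 1611692192 - 1611043413 = 648779 seconds
In hours: 648779 / 3600 ≈ 180.2
In days: 648779 / 86400 ≈ 7.51

648779 seconds (180.2 hours / 7.51 days)


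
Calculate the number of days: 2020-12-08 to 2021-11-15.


From December 8, 2020 to November 15, 2021
Rest of December 2020: 31 - 8 = 23
Full months: January 31, February 2021 28, March 31, April 30, May 31, June 30, July 31, August 31, September 30, October 31
Days into November 2021: 15
Total = 23 + 31 + 28 + 31 + 30 + 31 + 30 + 31 + 31 + 30 + 31 + 15 = 342 days

342 days


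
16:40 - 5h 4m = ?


Start: 1000 minutes from midnight
Subtract: 304 minutes
Remaining: 1000 - 304 = 696
Hours: 11, Minutes: 36

11:36


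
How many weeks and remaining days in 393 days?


56 weeks 1 days

Weeks: 393 ÷ 7 = 56 remainder 1


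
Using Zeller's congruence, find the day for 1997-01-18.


Zeller's congruence:
q=18, m=13, k=96, j=19
h = (18 + ⌊13×14/5⌋ + 96 + ⌊96/4⌋ + ⌊19/4⌋ - 2×19) mod 7
= (18 + 36 + 96 + 24 + 4 - 38) mod 7
= 140 mod 7 = 0
h=0 → Saturday

Saturday


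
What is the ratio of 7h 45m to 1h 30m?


31:6 (5.17)

Duration 1: 465 minutes
Duration 2: 90 minutes
Ratio = 465:90
GCD = 15
Simplified = 31:6
As a decimal: 31/6 ≈ 5.17


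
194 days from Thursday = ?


Tuesday

Start: Thursday (index 3)
(3 + 194) mod 7
= 197 mod 7
= 1
Index 1 → Tuesday


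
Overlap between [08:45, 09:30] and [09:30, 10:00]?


Meeting A: 525-570 (in minutes from midnight)
Meeting B: 570-600
Overlap start = max(525, 570) = 570
Overlap end = min(570, 600) = 570
Overlap = max(0, 570 - 570) = 0 min

0 minutes


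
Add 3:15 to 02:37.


Start: 157 minutes from midnight
Add: 195 minutes
Total: 352 minutes
Hours: 352 ÷ 60 = 5 remainder 52

05:52


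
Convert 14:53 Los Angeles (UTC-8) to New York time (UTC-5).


Time difference = UTC-5 - UTC-8 = +3 hours
New hour = (14 + 3) mod 24
= 17 mod 24 = 17
Minutes unchanged → 17:53

17:53


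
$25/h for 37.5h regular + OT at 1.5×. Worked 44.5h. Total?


$1200.00

Regular: 37.5h × $25 = $937.50
Overtime: 44.5 - 37.5 = 7.0h
OT pay: 7.0h × $25 × 1.5 = $262.50
Total = $937.50 + $262.50 = $1200.00


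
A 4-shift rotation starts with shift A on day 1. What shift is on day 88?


Shifts: A, B, C, D
Start: A (index 0)
Day 88: (0 + 88 - 1) mod 4
= 87 mod 4
= 3
Index 3 → shift D

Shift D


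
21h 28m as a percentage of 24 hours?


0.8944 (89.44%)

Total minutes: 21×60 + 28 = 1288
Day = 24×60 = 1440 minutes
Fraction = 1288/1440 ≈ 0.8944
As a percentage: 1288/1440 × 100 ≈ 89.44%


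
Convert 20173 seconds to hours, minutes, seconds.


5h 36m 13s

Hours: 20173 ÷ 3600 = 5 remainder 2173
Minutes: 2173 ÷ 60 = 36 remainder 13
Seconds: 13


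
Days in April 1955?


30 days

Month: April (month 4)
April has 30 days


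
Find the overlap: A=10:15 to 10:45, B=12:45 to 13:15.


0 minutes

Meeting A: 615-645 (in minutes from midnight)
Meeting B: 765-795
Overlap start = max(615, 765) = 765
Overlap end = min(645, 795) = 645
Overlap = max(0, 645 - 765) = 0 min


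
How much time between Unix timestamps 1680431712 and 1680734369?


Difference = 1680734369 - 1680431712 = 302657 seconds
In hours: 302657 / 3600 ≈ 84.1
In days: 302657 / 86400 ≈ 3.50

302657 seconds (84.1 hours / 3.50 days)


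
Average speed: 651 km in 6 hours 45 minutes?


Distance: 651 km
Time: 6h 45m = 405 min = 405/60 = 27/4 hours
Speed = 651 ÷ (27/4) = 651 × 4 / 27 = 2604/27 ≈ 96.4 km/h

96.4 km/h


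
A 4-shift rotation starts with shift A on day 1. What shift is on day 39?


Shifts: A, B, C, D
Start: A (index 0)
Day 39: (0 + 39 - 1) mod 4
= 38 mod 4
= 2
Index 2 → shift C

Shift C


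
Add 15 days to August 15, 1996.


Start: August 15, 1996
Add 15 days
August 15 + 15 = August 30, 1996

August 30, 1996


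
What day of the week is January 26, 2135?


Wednesday

Zeller's congruence:
q=26, m=13, k=34, j=21
h = (26 + ⌊13×14/5⌋ + 34 + ⌊34/4⌋ + ⌊21/4⌋ - 2×21) mod 7
= (26 + 36 + 34 + 8 + 5 - 42) mod 7
= 67 mod 7 = 4
h=4 → Wednesday


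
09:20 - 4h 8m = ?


Start: 560 minutes from midnight
Subtract: 248 minutes
Remaining: 560 - 248 = 312
Hours: 5, Minutes: 12

05:12


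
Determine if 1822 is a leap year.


Rules: divisible by 4 AND (not by 100 OR by 400)
1822 ÷ 4 = 455 remainder 2 → not divisible by 4
Not divisible by 4 → not a leap year

No


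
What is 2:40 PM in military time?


14:40

Input: 2:40 PM
PM: 2 + 12 = 14


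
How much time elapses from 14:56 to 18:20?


3h 24m

End time in minutes: 18×60 + 20 = 1100
Start time in minutes: 14×60 + 56 = 896
Difference = 1100 - 896 = 204 minutes
= 3 hours 24 minutes


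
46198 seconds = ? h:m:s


Hours: 46198 ÷ 3600 = 12 remainder 2998
Minutes: 2998 ÷ 60 = 49 remainder 58
Seconds: 58

12h 49m 58s


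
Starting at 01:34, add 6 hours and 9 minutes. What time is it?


Start: 94 minutes from midnight
Add: 369 minutes
Total: 463 minutes
Hours: 463 ÷ 60 = 7 remainder 43

07:43


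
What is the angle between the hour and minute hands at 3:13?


18.5°

Hour hand = 3×30 + 13×0.5 = 96.5°
Minute hand = 13×6 = 78°
Difference = |96.5 - 78| = 18.5°


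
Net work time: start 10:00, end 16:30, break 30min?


Total time = (16×60+30) - (10×60+0)
= 990 - 600 = 390 min
Minus break: 390 - 30 = 360 min
= 6h 0m

6h 0m (360 minutes)


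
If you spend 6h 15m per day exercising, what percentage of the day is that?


26.0%

Time: 375 minutes
Day: 1440 minutes
Percentage = (375/1440) × 100 ≈ 26.0%


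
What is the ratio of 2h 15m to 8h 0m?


9:32 (0.28)

Duration 1: 135 minutes
Duration 2: 480 minutes
Ratio = 135:480
GCD = 15
Simplified = 9:32
As a decimal: 9/32 ≈ 0.28


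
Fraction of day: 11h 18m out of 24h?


Total minutes: 11×60 + 18 = 678
Day = 24×60 = 1440 minutes
Fraction = 678/1440 ≈ 0.4708
As a percentage: 678/1440 × 100 ≈ 47.08%

0.4708 (47.08%)


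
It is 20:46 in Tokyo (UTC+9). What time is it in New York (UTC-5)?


Time difference = UTC-5 - UTC+9 = -14 hours
New hour = (20 -14) mod 24
= 6 mod 24 = 6
Minutes unchanged → 06:46

06:46


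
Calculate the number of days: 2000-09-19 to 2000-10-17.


28 days

From September 19, 2000 to October 17, 2000
Rest of September 2000: 30 - 19 = 11
Days into October 2000: 17
Total = 11 + 17 = 28 days


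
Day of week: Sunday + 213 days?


Wednesday

Start: Sunday (index 6)
(6 + 213) mod 7
= 219 mod 7
= 2
Index 2 → Wednesday


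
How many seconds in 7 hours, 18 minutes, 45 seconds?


26325 seconds

Hours: 7 × 3600 = 25200
Minutes: 18 × 60 = 1080
Seconds: 45
Total = 25200 + 1080 + 45 = 26325


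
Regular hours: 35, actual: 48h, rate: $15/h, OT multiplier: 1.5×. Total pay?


Regular: 35h × $15 = $525.00
Overtime: 48 - 35 = 13h
OT pay: 13h × $15 × 1.5 = $292.50
Total = $525.00 + $292.50 = $817.50

$817.50


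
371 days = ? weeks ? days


Weeks: 371 ÷ 7 = 53 remainder 0

53 weeks 0 days


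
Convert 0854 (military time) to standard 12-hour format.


Hour: 8
8 < 12 → AM

8:54 AM


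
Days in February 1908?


29 days

Month: February (month 2)
February: 28 or 29 (leap year)
1908 leap year? Yes


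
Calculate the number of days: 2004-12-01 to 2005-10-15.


From December 1, 2004 to October 15, 2005
Rest of December 2004: 31 - 1 = 30
Full months: January 31, February 2005 28, March 31, April 30, May 31, June 30, July 31, August 31, September 30
Days into October 2005: 15
Total = 30 + 31 + 28 + 31 + 30 + 31 + 30 + 31 + 31 + 30 + 15 = 318 days

318 days


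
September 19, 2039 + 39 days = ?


Start: September 19, 2039
Add 39 days
September 19 → October 1: 30 - 19 + 1 = 12 days (39 - 12 = 27 left)
October 1 + 27 = October 28, 2039

October 28, 2039


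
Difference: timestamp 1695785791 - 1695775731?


10060 seconds (2.8 hours / 0.12 days)

Difference = 1695785791 - 1695775731 = 10060 seconds
In hours: 10060 / 3600 ≈ 2.8
In days: 10060 / 86400 ≈ 0.12


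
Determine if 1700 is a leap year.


Rules: divisible by 4 AND (not by 100 OR by 400)
1700 ÷ 4 = 425 exactly → divisible by 4
1700 ÷ 100 = 17 exactly → divisible by 100
1700 ÷ 400 = 4 remainder 100 → not divisible by 400
Divisible by 100 but not by 400 → not a leap year

No


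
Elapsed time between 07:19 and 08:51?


1h 32m

End time in minutes: 8×60 + 51 = 531
Start time in minutes: 7×60 + 19 = 439
Difference = 531 - 439 = 92 minutes
= 1 hours 32 minutes


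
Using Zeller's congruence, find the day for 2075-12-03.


Tuesday

Zeller's congruence:
q=3, m=12, k=75, j=20
h = (3 + ⌊13×13/5⌋ + 75 + ⌊75/4⌋ + ⌊20/4⌋ - 2×20) mod 7
= (3 + 33 + 75 + 18 + 5 - 40) mod 7
= 94 mod 7 = 3
h=3 → Tuesday


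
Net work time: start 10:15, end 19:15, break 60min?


Total time = (19×60+15) - (10×60+15)
= 1155 - 615 = 540 min
Minus break: 540 - 60 = 480 min
= 8h 0m

8h 0m (480 minutes)


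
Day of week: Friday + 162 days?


Saturday

Start: Friday (index 4)
(4 + 162) mod 7
= 166 mod 7
= 5
Index 5 → Saturday


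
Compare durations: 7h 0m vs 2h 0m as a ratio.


Duration 1: 420 minutes
Duration 2: 120 minutes
Ratio = 420:120
GCD = 60
Simplified = 7:2
As a decimal: 7/2 = 3.50

7:2 (3.50)


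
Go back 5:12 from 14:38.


09:26

Start: 878 minutes from midnight
Subtract: 312 minutes
Remaining: 878 - 312 = 566
Hours: 9, Minutes: 26


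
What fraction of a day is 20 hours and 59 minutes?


Total minutes: 20×60 + 59 = 1259
Day = 24×60 = 1440 minutes
Fraction = 1259/1440 ≈ 0.8743
As a percentage: 1259/1440 × 100 ≈ 87.43%

0.8743 (87.43%)


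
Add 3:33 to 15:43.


19:16

Start: 943 minutes from midnight
Add: 213 minutes
Total: 1156 minutes
Hours: 1156 ÷ 60 = 19 remainder 16


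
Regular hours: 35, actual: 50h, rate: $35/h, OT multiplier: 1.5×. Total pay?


Regular: 35h × $35 = $1225.00
Overtime: 50 - 35 = 15h
OT pay: 15h × $35 × 1.5 = $787.50
Total = $1225.00 + $787.50 = $2012.50

$2012.50


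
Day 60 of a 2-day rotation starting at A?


Shifts: A, B
Start: A (index 0)
Day 60: (0 + 60 - 1) mod 2
= 59 mod 2
= 1
Index 1 → shift B

Shift B


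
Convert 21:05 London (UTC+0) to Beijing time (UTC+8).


05:05 (next day)

Time difference = UTC+8 - UTC+0 = +8 hours
New hour = (21 + 8) mod 24
= 29 mod 24 = 5
Minutes unchanged → 05:05; 29 ≥ 24 → next day


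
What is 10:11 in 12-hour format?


10:11 AM

Hour: 10
10 < 12 → AM


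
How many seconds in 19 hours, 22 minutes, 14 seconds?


Hours: 19 × 3600 = 68400
Minutes: 22 × 60 = 1320
Seconds: 14
Total = 68400 + 1320 + 14 = 69734

69734 seconds


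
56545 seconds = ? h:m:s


15h 42m 25s

Hours: 56545 ÷ 3600 = 15 remainder 2545
Minutes: 2545 ÷ 60 = 42 remainder 25
Seconds: 25


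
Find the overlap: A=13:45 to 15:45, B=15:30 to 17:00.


Meeting A: 825-945 (in minutes from midnight)
Meeting B: 930-1020
Overlap start = max(825, 930) = 930
Overlap end = min(945, 1020) = 945
Overlap = max(0, 945 - 930) = 15 min

15 minutes


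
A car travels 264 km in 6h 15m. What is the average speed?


42.2 km/h

Distance: 264 km
Time: 6h 15m = 375 min = 375/60 = 25/4 hours
Speed = 264 ÷ (25/4) = 264 × 4 / 25 = 1056/25 ≈ 42.2 km/h


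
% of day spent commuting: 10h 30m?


Time: 630 minutes
Day: 1440 minutes
Percentage = (630/1440) × 100 ≈ 43.8%

43.8%


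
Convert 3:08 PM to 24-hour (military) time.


Input: 3:08 PM
PM: 3 + 12 = 15

15:08


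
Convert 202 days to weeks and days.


Weeks: 202 ÷ 7 = 28 remainder 6

28 weeks 6 days


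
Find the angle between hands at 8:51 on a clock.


40.5°

Hour hand = 8×30 + 51×0.5 = 265.5°
Minute hand = 51×6 = 306°
Difference = |265.5 - 306| = 40.5°


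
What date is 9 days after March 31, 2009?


April 9, 2009

Start: March 31, 2009
Add 9 days
March 31 → April 1: 31 - 31 + 1 = 1 days (9 - 1 = 8 left)
April 1 + 8 = April 9, 2009


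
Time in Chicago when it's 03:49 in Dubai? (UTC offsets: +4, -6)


Time difference = UTC-6 - UTC+4 = -10 hours
New hour = (3 -10) mod 24
= -7 mod 24 = 17
Minutes unchanged → 17:49; -7 < 0 → previous day

17:49 (previous day)


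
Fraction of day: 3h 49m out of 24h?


0.1590 (15.90%)

Total minutes: 3×60 + 49 = 229
Day = 24×60 = 1440 minutes
Fraction = 229/1440 ≈ 0.1590
As a percentage: 229/1440 × 100 ≈ 15.90%


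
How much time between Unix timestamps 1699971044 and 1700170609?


199565 seconds (55.4 hours / 2.31 days)

Difference = 1700170609 - 1699971044 = 199565 seconds
In hours: 199565 / 3600 ≈ 55.4
In days: 199565 / 86400 ≈ 2.31


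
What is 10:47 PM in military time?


22:47

Input: 10:47 PM
PM: 10 + 12 = 22


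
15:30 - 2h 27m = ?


Start: 930 minutes from midnight
Subtract: 147 minutes
Remaining: 930 - 147 = 783
Hours: 13, Minutes: 3

13:03


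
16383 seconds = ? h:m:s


4h 33m 3s

Hours: 16383 ÷ 3600 = 4 remainder 1983
Minutes: 1983 ÷ 60 = 33 remainder 3
Seconds: 3


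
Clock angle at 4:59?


Hour hand = 4×30 + 59×0.5 = 149.5°
Minute hand = 59×6 = 354°
Difference = |149.5 - 354| = 204.5°
Since > 180°: 360 - 204.5 = 155.5°

155.5°


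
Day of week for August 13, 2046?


Monday

Zeller's congruence:
q=13, m=8, k=46, j=20
h = (13 + ⌊13×9/5⌋ + 46 + ⌊46/4⌋ + ⌊20/4⌋ - 2×20) mod 7
= (13 + 23 + 46 + 11 + 5 - 40) mod 7
= 58 mod 7 = 2
h=2 → Monday


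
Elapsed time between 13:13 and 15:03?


1h 50m

End time in minutes: 15×60 + 3 = 903
Start time in minutes: 13×60 + 13 = 793
Difference = 903 - 793 = 110 minutes
= 1 hours 50 minutes


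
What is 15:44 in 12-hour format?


3:44 PM

Hour: 15
15 - 12 = 3 → PM


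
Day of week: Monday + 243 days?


Saturday

Start: Monday (index 0)
(0 + 243) mod 7
= 243 mod 7
= 5
Index 5 → Saturday


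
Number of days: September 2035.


30 days

Month: September (month 9)
September has 30 days


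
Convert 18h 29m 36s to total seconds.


66576 seconds

Hours: 18 × 3600 = 64800
Minutes: 29 × 60 = 1740
Seconds: 36
Total = 64800 + 1740 + 36 = 66576


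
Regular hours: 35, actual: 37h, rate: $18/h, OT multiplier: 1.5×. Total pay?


$684.00

Regular: 35h × $18 = $630.00
Overtime: 37 - 35 = 2h
OT pay: 2h × $18 × 1.5 = $54.00
Total = $630.00 + $54.00 = $684.00


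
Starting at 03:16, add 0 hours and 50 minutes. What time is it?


04:06

Start: 196 minutes from midnight
Add: 50 minutes
Total: 246 minutes
Hours: 246 ÷ 60 = 4 remainder 6


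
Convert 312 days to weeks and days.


Weeks: 312 ÷ 7 = 44 remainder 4

44 weeks 4 days


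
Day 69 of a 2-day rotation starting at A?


Shifts: A, B
Start: A (index 0)
Day 69: (0 + 69 - 1) mod 2
= 68 mod 2
= 0
Index 0 → shift A

Shift A


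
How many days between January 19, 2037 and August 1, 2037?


From January 19, 2037 to August 1, 2037
Rest of January 2037: 31 - 19 = 12
Full months: February 2037 28, March 31, April 30, May 31, June 30, July 31
Days into August 2037: 1
Total = 12 + 28 + 31 + 30 + 31 + 30 + 31 + 1 = 194 days

194 days


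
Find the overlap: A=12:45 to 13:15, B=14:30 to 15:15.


Meeting A: 765-795 (in minutes from midnight)
Meeting B: 870-915
Overlap start = max(765, 870) = 870
Overlap end = min(795, 915) = 795
Overlap = max(0, 795 - 870) = 0 min

0 minutes


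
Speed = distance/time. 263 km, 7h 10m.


36.7 km/h

Distance: 263 km
Time: 7h 10m = 430 min = 430/60 = 43/6 hours
Speed = 263 ÷ (43/6) = 263 × 6 / 43 = 1578/43 ≈ 36.7 km/h


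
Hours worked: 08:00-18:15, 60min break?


9h 15m (555 minutes)

Total time = (18×60+15) - (8×60+0)
= 1095 - 480 = 615 min
Minus break: 615 - 60 = 555 min
= 9h 15m


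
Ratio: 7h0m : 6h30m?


14:13 (1.08)

Duration 1: 420 minutes
Duration 2: 390 minutes
Ratio = 420:390
GCD = 30
Simplified = 14:13
As a decimal: 14/13 ≈ 1.08


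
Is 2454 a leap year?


Rules: divisible by 4 AND (not by 100 OR by 400)
2454 ÷ 4 = 613 remainder 2 → not divisible by 4
Not divisible by 4 → not a leap year

No


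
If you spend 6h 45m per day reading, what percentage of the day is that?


Time: 405 minutes
Day: 1440 minutes
Percentage = (405/1440) × 100 ≈ 28.1%

28.1%


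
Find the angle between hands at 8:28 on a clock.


Hour hand = 8×30 + 28×0.5 = 254.0°
Minute hand = 28×6 = 168°
Difference = |254.0 - 168| = 86.0°

86.0°


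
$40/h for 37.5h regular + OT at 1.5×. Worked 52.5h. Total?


$2400.00

Regular: 37.5h × $40 = $1500.00
Overtime: 52.5 - 37.5 = 15.0h
OT pay: 15.0h × $40 × 1.5 = $900.00
Total = $1500.00 + $900.00 = $2400.00


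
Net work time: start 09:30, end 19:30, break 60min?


Total time = (19×60+30) - (9×60+30)
= 1170 - 570 = 600 min
Minus break: 600 - 60 = 540 min
= 9h 0m

9h 0m (540 minutes)


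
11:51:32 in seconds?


42692 seconds

Hours: 11 × 3600 = 39600
Minutes: 51 × 60 = 3060
Seconds: 32
Total = 39600 + 3060 + 32 = 42692


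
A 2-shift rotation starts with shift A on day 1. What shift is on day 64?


Shifts: A, B
Start: A (index 0)
Day 64: (0 + 64 - 1) mod 2
= 63 mod 2
= 1
Index 1 → shift B

Shift B


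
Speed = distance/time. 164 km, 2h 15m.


72.9 km/h

Distance: 164 km
Time: 2h 15m = 135 min = 135/60 = 9/4 hours
Speed = 164 ÷ (9/4) = 164 × 4 / 9 = 656/9 ≈ 72.9 km/h


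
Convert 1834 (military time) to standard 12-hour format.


Hour: 18
18 - 12 = 6 → PM

6:34 PM


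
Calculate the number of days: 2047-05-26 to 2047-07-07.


From May 26, 2047 to July 7, 2047
Rest of May 2047: 31 - 26 = 5
Full months: June 30
Days into July 2047: 7
Total = 5 + 30 + 7 = 42 days

42 days


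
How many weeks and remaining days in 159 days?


22 weeks 5 days

Weeks: 159 ÷ 7 = 22 remainder 5


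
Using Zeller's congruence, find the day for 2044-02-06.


Zeller's congruence:
q=6, m=14, k=43, j=20
h = (6 + ⌊13×15/5⌋ + 43 + ⌊43/4⌋ + ⌊20/4⌋ - 2×20) mod 7
= (6 + 39 + 43 + 10 + 5 - 40) mod 7
= 63 mod 7 = 0
h=0 → Saturday

Saturday


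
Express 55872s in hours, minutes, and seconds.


Hours: 55872 ÷ 3600 = 15 remainder 1872
Minutes: 1872 ÷ 60 = 31 remainder 12
Seconds: 12

15h 31m 12s


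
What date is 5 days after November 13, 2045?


November 18, 2045

Start: November 13, 2045
Add 5 days
November 13 + 5 = November 18, 2045


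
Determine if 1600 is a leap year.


Yes

Rules: divisible by 4 AND (not by 100 OR by 400)
1600 ÷ 4 = 400 exactly → divisible by 4
1600 ÷ 100 = 16 exactly → divisible by 100
1600 ÷ 400 = 4 exactly → divisible by 400
Divisible by 400 → leap year


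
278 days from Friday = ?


Start: Friday (index 4)
(4 + 278) mod 7
= 282 mod 7
= 2
Index 2 → Wednesday

Wednesday


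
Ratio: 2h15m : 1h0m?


9:4 (2.25)

Duration 1: 135 minutes
Duration 2: 60 minutes
Ratio = 135:60
GCD = 15
Simplified = 9:4
As a decimal: 9/4 = 2.25


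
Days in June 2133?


30 days

Month: June (month 6)
June has 30 days


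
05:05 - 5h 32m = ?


Start: 305 minutes from midnight
Subtract: 332 minutes
Remaining: 305 - 332 = -27
Negative → add 24×60 = 1413
Hours: 23, Minutes: 33

23:33


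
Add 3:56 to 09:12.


Start: 552 minutes from midnight
Add: 236 minutes
Total: 788 minutes
Hours: 788 ÷ 60 = 13 remainder 8

13:08


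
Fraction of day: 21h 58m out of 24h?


0.9153 (91.53%)

Total minutes: 21×60 + 58 = 1318
Day = 24×60 = 1440 minutes
Fraction = 1318/1440 ≈ 0.9153
As a percentage: 1318/1440 × 100 ≈ 91.53%


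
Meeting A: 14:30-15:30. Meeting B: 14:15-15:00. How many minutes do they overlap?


Meeting A: 870-930 (in minutes from midnight)
Meeting B: 855-900
Overlap start = max(870, 855) = 870
Overlap end = min(930, 900) = 900
Overlap = max(0, 900 - 870) = 30 min

30 minutes


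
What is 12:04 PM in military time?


Input: 12:04 PM
12 PM → 12 (noon)

12:04


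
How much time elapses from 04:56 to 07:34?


End time in minutes: 7×60 + 34 = 454
Start time in minutes: 4×60 + 56 = 296
Difference = 454 - 296 = 158 minutes
= 2 hours 38 minutes

2h 38m


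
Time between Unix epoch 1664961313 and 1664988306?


Difference = 1664988306 - 1664961313 = 26993 seconds
In hours: 26993 / 3600 ≈ 7.5
In days: 26993 / 86400 ≈ 0.31

26993 seconds (7.5 hours / 0.31 days)


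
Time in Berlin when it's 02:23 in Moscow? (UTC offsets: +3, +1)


00:23

Time difference = UTC+1 - UTC+3 = -2 hours
New hour = (2 -2) mod 24
= 0 mod 24 = 0
Minutes unchanged → 00:23


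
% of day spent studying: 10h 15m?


42.7%

Time: 615 minutes
Day: 1440 minutes
Percentage = (615/1440) × 100 ≈ 42.7%


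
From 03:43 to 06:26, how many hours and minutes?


2h 43m

End time in minutes: 6×60 + 26 = 386
Start time in minutes: 3×60 + 43 = 223
Difference = 386 - 223 = 163 minutes
= 2 hours 43 minutes


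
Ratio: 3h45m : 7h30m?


Duration 1: 225 minutes
Duration 2: 450 minutes
Ratio = 225:450
GCD = 225
Simplified = 1:2
As a decimal: 1/2 = 0.50

1:2 (0.50)


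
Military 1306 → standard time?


1:06 PM

Hour: 13
13 - 12 = 1 → PM


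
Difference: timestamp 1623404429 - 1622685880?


Difference = 1623404429 - 1622685880 = 718549 seconds
In hours: 718549 / 3600 ≈ 199.6
In days: 718549 / 86400 ≈ 8.32

718549 seconds (199.6 hours / 8.32 days)


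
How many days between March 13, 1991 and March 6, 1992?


From March 13, 1991 to March 6, 1992
Rest of March 1991: 31 - 13 = 18
Full months: April 30, May 31, June 30, July 31, August 31, September 30, October 31, November 30, December 31, January 31, February 1992 29
Days into March 1992: 6
Total = 18 + 30 + 31 + 30 + 31 + 31 + 30 + 31 + 30 + 31 + 31 + 29 + 6 = 359 days

359 days


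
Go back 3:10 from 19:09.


15:59

Start: 1149 minutes from midnight
Subtract: 190 minutes
Remaining: 1149 - 190 = 959
Hours: 15, Minutes: 59


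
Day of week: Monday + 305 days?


Friday

Start: Monday (index 0)
(0 + 305) mod 7
= 305 mod 7
= 4
Index 4 → Friday


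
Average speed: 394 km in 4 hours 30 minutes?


Distance: 394 km
Time: 4h 30m = 270 min = 270/60 = 9/2 hours
Speed = 394 ÷ (9/2) = 394 × 2 / 9 = 788/9 ≈ 87.6 km/h

87.6 km/h


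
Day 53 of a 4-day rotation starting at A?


Shift A

Shifts: A, B, C, D
Start: A (index 0)
Day 53: (0 + 53 - 1) mod 4
= 52 mod 4
= 0
Index 0 → shift A


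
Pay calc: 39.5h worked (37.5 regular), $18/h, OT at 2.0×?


$747.00

Regular: 37.5h × $18 = $675.00
Overtime: 39.5 - 37.5 = 2.0h
OT pay: 2.0h × $18 × 2.0 = $72.00
Total = $675.00 + $72.00 = $747.00


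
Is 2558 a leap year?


No

Rules: divisible by 4 AND (not by 100 OR by 400)
2558 ÷ 4 = 639 remainder 2 → not divisible by 4
Not divisible by 4 → not a leap year


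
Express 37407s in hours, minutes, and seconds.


10h 23m 27s

Hours: 37407 ÷ 3600 = 10 remainder 1407
Minutes: 1407 ÷ 60 = 23 remainder 27
Seconds: 27


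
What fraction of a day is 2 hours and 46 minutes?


Total minutes: 2×60 + 46 = 166
Day = 24×60 = 1440 minutes
Fraction = 166/1440 ≈ 0.1153
As a percentage: 166/1440 × 100 ≈ 11.53%

0.1153 (11.53%)


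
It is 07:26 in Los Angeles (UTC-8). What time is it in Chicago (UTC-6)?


09:26

Time difference = UTC-6 - UTC-8 = +2 hours
New hour = (7 + 2) mod 24
= 9 mod 24 = 9
Minutes unchanged → 09:26


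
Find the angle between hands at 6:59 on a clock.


144.5°

Hour hand = 6×30 + 59×0.5 = 209.5°
Minute hand = 59×6 = 354°
Difference = |209.5 - 354| = 144.5°


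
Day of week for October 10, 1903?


Zeller's congruence:
q=10, m=10, k=3, j=19
h = (10 + ⌊13×11/5⌋ + 3 + ⌊3/4⌋ + ⌊19/4⌋ - 2×19) mod 7
= (10 + 28 + 3 + 0 + 4 - 38) mod 7
= 7 mod 7 = 0
h=0 → Saturday

Saturday


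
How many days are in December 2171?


31 days

Month: December (month 12)
December has 31 days


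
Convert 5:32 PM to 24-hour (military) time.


17:32

Input: 5:32 PM
PM: 5 + 12 = 17


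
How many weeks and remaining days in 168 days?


24 weeks 0 days

Weeks: 168 ÷ 7 = 24 remainder 0


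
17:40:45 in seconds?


63645 seconds

Hours: 17 × 3600 = 61200
Minutes: 40 × 60 = 2400
Seconds: 45
Total = 61200 + 2400 + 45 = 63645


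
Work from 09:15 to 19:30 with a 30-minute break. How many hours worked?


9h 45m (585 minutes)

Total time = (19×60+30) - (9×60+15)
= 1170 - 555 = 615 min
Minus break: 615 - 30 = 585 min
= 9h 45m


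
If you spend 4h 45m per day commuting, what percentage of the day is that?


Time: 285 minutes
Day: 1440 minutes
Percentage = (285/1440) × 100 ≈ 19.8%

19.8%


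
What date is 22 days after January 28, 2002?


Start: January 28, 2002
Add 22 days
January 28 → February 1: 31 - 28 + 1 = 4 days (22 - 4 = 18 left)
February 1 + 18 = February 19, 2002

February 19, 2002


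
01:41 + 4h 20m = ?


06:01

Start: 101 minutes from midnight
Add: 260 minutes
Total: 361 minutes
Hours: 361 ÷ 60 = 6 remainder 1


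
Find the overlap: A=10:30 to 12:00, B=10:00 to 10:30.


0 minutes

Meeting A: 630-720 (in minutes from midnight)
Meeting B: 600-630
Overlap start = max(630, 600) = 630
Overlap end = min(720, 630) = 630
Overlap = max(0, 630 - 630) = 0 min


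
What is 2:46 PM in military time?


Input: 2:46 PM
PM: 2 + 12 = 14

14:46


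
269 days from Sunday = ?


Start: Sunday (index 6)
(6 + 269) mod 7
= 275 mod 7
= 2
Index 2 → Wednesday

Wednesday


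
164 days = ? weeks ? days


23 weeks 3 days

Weeks: 164 ÷ 7 = 23 remainder 3


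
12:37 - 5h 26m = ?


Start: 757 minutes from midnight
Subtract: 326 minutes
Remaining: 757 - 326 = 431
Hours: 7, Minutes: 11

07:11


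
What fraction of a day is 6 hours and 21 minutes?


0.2646 (26.46%)

Total minutes: 6×60 + 21 = 381
Day = 24×60 = 1440 minutes
Fraction = 381/1440 ≈ 0.2646
As a percentage: 381/1440 × 100 ≈ 26.46%


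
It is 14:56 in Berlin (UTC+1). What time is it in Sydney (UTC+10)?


23:56

Time difference = UTC+10 - UTC+1 = +9 hours
New hour = (14 + 9) mod 24
= 23 mod 24 = 23
Minutes unchanged → 23:56


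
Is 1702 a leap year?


Rules: divisible by 4 AND (not by 100 OR by 400)
1702 ÷ 4 = 425 remainder 2 → not divisible by 4
Not divisible by 4 → not a leap year

No


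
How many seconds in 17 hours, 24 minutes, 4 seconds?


Hours: 17 × 3600 = 61200
Minutes: 24 × 60 = 1440
Seconds: 4
Total = 61200 + 1440 + 4 = 62644

62644 seconds


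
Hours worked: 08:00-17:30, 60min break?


8h 30m (510 minutes)

Total time = (17×60+30) - (8×60+0)
= 1050 - 480 = 570 min
Minus break: 570 - 60 = 510 min
= 8h 30m


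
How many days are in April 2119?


30 days

Month: April (month 4)
April has 30 days


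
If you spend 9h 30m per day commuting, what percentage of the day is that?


Time: 570 minutes
Day: 1440 minutes
Percentage = (570/1440) × 100 ≈ 39.6%

39.6%


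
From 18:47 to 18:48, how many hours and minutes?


0h 1m

End time in minutes: 18×60 + 48 = 1128
Start time in minutes: 18×60 + 47 = 1127
Difference = 1128 - 1127 = 1 minutes
= 0 hours 1 minutes


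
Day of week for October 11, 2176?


Zeller's congruence:
q=11, m=10, k=76, j=21
h = (11 + ⌊13×11/5⌋ + 76 + ⌊76/4⌋ + ⌊21/4⌋ - 2×21) mod 7
= (11 + 28 + 76 + 19 + 5 - 42) mod 7
= 97 mod 7 = 6
h=6 → Friday

Friday


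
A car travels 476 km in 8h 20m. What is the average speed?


57.1 km/h

Distance: 476 km
Time: 8h 20m = 500 min = 500/60 = 25/3 hours
Speed = 476 ÷ (25/3) = 476 × 3 / 25 = 1428/25 ≈ 57.1 km/h


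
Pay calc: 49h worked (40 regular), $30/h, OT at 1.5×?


Regular: 40h × $30 = $1200.00
Overtime: 49 - 40 = 9h
OT pay: 9h × $30 × 1.5 = $405.00
Total = $1200.00 + $405.00 = $1605.00

$1605.00


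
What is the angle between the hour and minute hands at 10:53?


8.5°

Hour hand = 10×30 + 53×0.5 = 326.5°
Minute hand = 53×6 = 318°
Difference = |326.5 - 318| = 8.5°


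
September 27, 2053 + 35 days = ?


Start: September 27, 2053
Add 35 days
September 27 → October 1: 30 - 27 + 1 = 4 days (35 - 4 = 31 left)
October 1 → November 1: 31 - 1 + 1 = 31 days (31 - 31 = 0 left)
Land exactly on November 1, 2053

November 1, 2053


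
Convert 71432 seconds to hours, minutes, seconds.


19h 50m 32s

Hours: 71432 ÷ 3600 = 19 remainder 3032
Minutes: 3032 ÷ 60 = 50 remainder 32
Seconds: 32


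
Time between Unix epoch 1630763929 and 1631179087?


Difference = 1631179087 - 1630763929 = 415158 seconds
In hours: 415158 / 3600 ≈ 115.3
In days: 415158 / 86400 ≈ 4.81

415158 seconds (115.3 hours / 4.81 days)


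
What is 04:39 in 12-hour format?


4:39 AM

Hour: 4
4 < 12 → AM


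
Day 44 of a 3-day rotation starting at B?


Shifts: A, B, C
Start: B (index 1)
Day 44: (1 + 44 - 1) mod 3
= 44 mod 3
= 2
Index 2 → shift C

Shift C


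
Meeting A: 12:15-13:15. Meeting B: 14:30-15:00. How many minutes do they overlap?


Meeting A: 735-795 (in minutes from midnight)
Meeting B: 870-900
Overlap start = max(735, 870) = 870
Overlap end = min(795, 900) = 795
Overlap = max(0, 795 - 870) = 0 min

0 minutes


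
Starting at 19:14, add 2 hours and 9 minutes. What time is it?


21:23

Start: 1154 minutes from midnight
Add: 129 minutes
Total: 1283 minutes
Hours: 1283 ÷ 60 = 21 remainder 23


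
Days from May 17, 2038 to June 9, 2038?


23 days

From May 17, 2038 to June 9, 2038
Rest of May 2038: 31 - 17 = 14
Days into June 2038: 9
Total = 14 + 9 = 23 days


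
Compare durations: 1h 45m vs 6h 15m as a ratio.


7:25 (0.28)

Duration 1: 105 minutes
Duration 2: 375 minutes
Ratio = 105:375
GCD = 15
Simplified = 7:25
As a decimal: 7/25 = 0.28


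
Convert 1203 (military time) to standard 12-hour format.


Hour: 12
12 → 12 PM (noon)

12:03 PM


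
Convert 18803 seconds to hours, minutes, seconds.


5h 13m 23s

Hours: 18803 ÷ 3600 = 5 remainder 803
Minutes: 803 ÷ 60 = 13 remainder 23
Seconds: 23


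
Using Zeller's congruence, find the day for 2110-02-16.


Zeller's congruence:
q=16, m=14, k=9, j=21
h = (16 + ⌊13×15/5⌋ + 9 + ⌊9/4⌋ + ⌊21/4⌋ - 2×21) mod 7
= (16 + 39 + 9 + 2 + 5 - 42) mod 7
= 29 mod 7 = 1
h=1 → Sunday

Sunday


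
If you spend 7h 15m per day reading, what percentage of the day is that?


30.2%

Time: 435 minutes
Day: 1440 minutes
Percentage = (435/1440) × 100 ≈ 30.2%


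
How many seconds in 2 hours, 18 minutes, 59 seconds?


8339 seconds

Hours: 2 × 3600 = 7200
Minutes: 18 × 60 = 1080
Seconds: 59
Total = 7200 + 1080 + 59 = 8339


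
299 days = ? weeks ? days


42 weeks 5 days

Weeks: 299 ÷ 7 = 42 remainder 5


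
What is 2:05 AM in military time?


Input: 2:05 AM
AM hour stays: 2

02:05


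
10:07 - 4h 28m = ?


Start: 607 minutes from midnight
Subtract: 268 minutes
Remaining: 607 - 268 = 339
Hours: 5, Minutes: 39

05:39


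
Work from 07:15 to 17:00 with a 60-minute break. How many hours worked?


Total time = (17×60+0) - (7×60+15)
= 1020 - 435 = 585 min
Minus break: 585 - 60 = 525 min
= 8h 45m

8h 45m (525 minutes)


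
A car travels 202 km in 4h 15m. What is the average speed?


47.5 km/h

Distance: 202 km
Time: 4h 15m = 255 min = 255/60 = 17/4 hours
Speed = 202 ÷ (17/4) = 202 × 4 / 17 = 808/17 ≈ 47.5 km/h


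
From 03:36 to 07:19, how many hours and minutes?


End time in minutes: 7×60 + 19 = 439
Start time in minutes: 3×60 + 36 = 216
Difference = 439 - 216 = 223 minutes
= 3 hours 43 minutes

3h 43m


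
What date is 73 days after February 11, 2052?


Start: February 11, 2052
Add 73 days
February 11 → March 1: 29 - 11 + 1 = 19 days (73 - 19 = 54 left)
March 1 → April 1: 31 - 1 + 1 = 31 days (54 - 31 = 23 left)
April 1 + 23 = April 24, 2052

April 24, 2052


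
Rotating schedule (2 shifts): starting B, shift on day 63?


Shifts: A, B
Start: B (index 1)
Day 63: (1 + 63 - 1) mod 2
= 63 mod 2
= 1
Index 1 → shift B

Shift B


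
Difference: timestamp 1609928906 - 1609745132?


183774 seconds (51.0 hours / 2.13 days)

Difference = 1609928906 - 1609745132 = 183774 seconds
In hours: 183774 / 3600 ≈ 51.0
In days: 183774 / 86400 ≈ 2.13


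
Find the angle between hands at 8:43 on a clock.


3.5°

Hour hand = 8×30 + 43×0.5 = 261.5°
Minute hand = 43×6 = 258°
Difference = |261.5 - 258| = 3.5°


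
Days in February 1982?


28 days

Month: February (month 2)
February: 28 or 29 (leap year)
1982 leap year? No


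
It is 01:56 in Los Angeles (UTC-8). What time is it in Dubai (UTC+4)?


Time difference = UTC+4 - UTC-8 = +12 hours
New hour = (1 + 12) mod 24
= 13 mod 24 = 13
Minutes unchanged → 13:56

13:56


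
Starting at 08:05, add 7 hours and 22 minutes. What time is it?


15:27

Start: 485 minutes from midnight
Add: 442 minutes
Total: 927 minutes
Hours: 927 ÷ 60 = 15 remainder 27


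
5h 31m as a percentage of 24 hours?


0.2299 (22.99%)

Total minutes: 5×60 + 31 = 331
Day = 24×60 = 1440 minutes
Fraction = 331/1440 ≈ 0.2299
As a percentage: 331/1440 × 100 ≈ 22.99%
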